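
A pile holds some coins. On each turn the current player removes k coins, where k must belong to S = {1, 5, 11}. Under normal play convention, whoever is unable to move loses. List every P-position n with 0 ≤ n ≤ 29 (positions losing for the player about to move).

0, 2, 4, 6, 8, 10, 12, 14, 16, 18, 20, 22, 24, 26, 28

G(0) = 0
G(1) = mex{0} = 1
G(2) = mex{1} = 0
G(3) = mex{0} = 1
G(4) = mex{1} = 0
G(5) = mex{0,0} = 1
G(6) = mex{1,1} = 0
G(7) = mex{0,0} = 1
G(8) = mex{1,1} = 0
G(9) = mex{0,0} = 1
G(10) = mex{1,1} = 0
G(11) = mex{0,0,0} = 1
G(12) = mex{1,1,1} = 0
G(13) = mex{0,0,0} = 1
G(14) = mex{1,1,1} = 0
G(15) = mex{0,0,0} = 1
G(16) = mex{1,1,1} = 0
G(17) = mex{0,0,0} = 1
G(18) = mex{1,1,1} = 0
G(19) = mex{0,0,0} = 1
G(20) = mex{1,1,1} = 0
G(21) = mex{0,0,0} = 1
G(22) = mex{1,1,1} = 0
G(23) = mex{0,0,0} = 1
G(24) = mex{1,1,1} = 0
G(25) = mex{0,0,0} = 1
G(26) = mex{1,1,1} = 0
G(27) = mex{0,0,0} = 1
G(28) = mex{1,1,1} = 0
G(29) = mex{0,0,0} = 1
P-positions are exactly the n with G(n) = 0.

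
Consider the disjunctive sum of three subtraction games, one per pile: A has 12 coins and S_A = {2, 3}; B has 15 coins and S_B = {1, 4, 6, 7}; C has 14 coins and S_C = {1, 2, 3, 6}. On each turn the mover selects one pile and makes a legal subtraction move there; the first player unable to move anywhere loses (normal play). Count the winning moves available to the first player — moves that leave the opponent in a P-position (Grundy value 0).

3

Pile A, S = {2, 3}:
G(0) = 0
G(1) = mex{} = 0
G(2) = mex{0} = 1
G(3) = mex{0,0} = 1
G(4) = mex{1,0} = 2
G(5) = mex{1,1} = 0
G(6) = mex{2,1} = 0
G(7) = mex{0,2} = 1
G(8) = mex{0,0} = 1
G(9) = mex{1,0} = 2
G(10) = mex{1,1} = 0
G(11) = mex{2,1} = 0
G(12) = mex{0,2} = 1
G_A(12) = 1.
Pile B, S = {1, 4, 6, 7}:
G(0) = 0
G(1) = mex{0} = 1
G(2) = mex{1} = 0
G(3) = mex{0} = 1
G(4) = mex{1,0} = 2
G(5) = mex{2,1} = 0
G(6) = mex{0,0,0} = 1
G(7) = mex{1,1,1,0} = 2
G(8) = mex{2,2,0,1} = 3
G(9) = mex{3,0,1,0} = 2
G(10) = mex{2,1,2,1} = 0
G(11) = mex{0,2,0,2} = 1
G(12) = mex{1,3,1,0} = 2
G(13) = mex{2,2,2,1} = 0
G(14) = mex{0,0,3,2} = 1
G(15) = mex{1,1,2,3} = 0
G_B(15) = 0.
Pile C, S = {1, 2, 3, 6}:
n :  0  1  2  3  4  5  6  7  8  9 10 11 12 13 14
G :  0  1  2  3  0  1  2  3  0  1  2  3  0  1  2
G_C(14) = 2.
Combined Grundy value = 1 ⊕ 0 ⊕ 2 = 3.
A winning move leaves total XOR = 0, i.e. changes one component's Grundy value g to g ⊕ X where X is the current total.
Pile A: need g' = 1⊕3 = 2. Options: 12−2→G=0, 12−3→G=2. Hits: 1.
Pile B: need g' = 0⊕3 = 3. Options: 15−1→G=1, 15−4→G=1, 15−6→G=2, 15−7→G=3. Hits: 1.
Pile C: need g' = 2⊕3 = 1. Options: 14−1→G=1, 14−2→G=0, 14−3→G=3, 14−6→G=0. Hits: 1.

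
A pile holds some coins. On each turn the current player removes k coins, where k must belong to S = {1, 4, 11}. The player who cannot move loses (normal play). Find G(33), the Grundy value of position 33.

G(0) = 0
G(1) = mex{0} = 1
G(2) = mex{1} = 0
G(3) = mex{0} = 1
G(4) = mex{1,0} = 2
G(5) = mex{2,1} = 0
G(6) = mex{0,0} = 1
G(7) = mex{1,1} = 0
G(8) = mex{0,2} = 1
G(9) = mex{1,0} = 2
G(10) = mex{2,1} = 0
G(11) = mex{0,0,0} = 1
G(12) = mex{1,1,1} = 0
G(13) = mex{0,2,0} = 1
G(14) = mex{1,0,1} = 2
G(15) = mex{2,1,2} = 0
G(16) = mex{0,0,0} = 1
G(17) = mex{1,1,1} = 0
G(18) = mex{0,2,0} = 1
G(19) = mex{1,0,1} = 2
G(20) = mex{2,1,2} = 0
G(21) = mex{0,0,0} = 1
G(22) = mex{1,1,1} = 0
G(23) = mex{0,2,0} = 1
G(24) = mex{1,0,1} = 2
G(25) = mex{2,1,2} = 0
G(26) = mex{0,0,0} = 1
G(27) = mex{1,1,1} = 0
G(28) = mex{0,2,0} = 1
G(29) = mex{1,0,1} = 2
G(30) = mex{2,1,2} = 0
G(31) = mex{0,0,0} = 1
G(32) = mex{1,1,1} = 0
G(33) = mex{0,2,0} = 1

1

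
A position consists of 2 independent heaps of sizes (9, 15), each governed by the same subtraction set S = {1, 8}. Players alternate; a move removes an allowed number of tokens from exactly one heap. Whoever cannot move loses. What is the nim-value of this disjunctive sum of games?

All heaps use S = {1, 8}:
n :  0  1  2  3  4  5  6  7  8  9 10 11 12 13 14 15
G :  0  1  0  1  0  1  0  1  2  0  1  0  1  0  1  0
Heap A: G(9) = 0.
Heap B: G(15) = 0.
Combined Grundy value = 0 ⊕ 0 = 0.

0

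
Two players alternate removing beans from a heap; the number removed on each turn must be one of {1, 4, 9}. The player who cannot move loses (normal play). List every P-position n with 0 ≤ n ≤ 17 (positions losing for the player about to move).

n :  0  1  2  3  4  5  6  7  8  9 10 11 12 13 14 15 16 17
G :  0  1  0  1  2  0  1  0  1  2  0  1  0  1  2  0  1  0
P-positions are exactly the n with G(n) = 0.

0, 2, 5, 7, 10, 12, 15, 17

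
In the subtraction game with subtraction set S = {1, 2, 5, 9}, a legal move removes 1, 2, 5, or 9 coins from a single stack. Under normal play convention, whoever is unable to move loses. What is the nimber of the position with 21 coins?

1

G(0) = 0
G(1) = mex{0} = 1
G(2) = mex{1,0} = 2
G(3) = mex{2,1} = 0
G(4) = mex{0,2} = 1
G(5) = mex{1,0,0} = 2
G(6) = mex{2,1,1} = 0
G(7) = mex{0,2,2} = 1
G(8) = mex{1,0,0} = 2
G(9) = mex{2,1,1,0} = 3
G(10) = mex{3,2,2,1} = 0
G(11) = mex{0,3,0,2} = 1
G(12) = mex{1,0,1,0} = 2
G(13) = mex{2,1,2,1} = 0
G(14) = mex{0,2,3,2} = 1
G(15) = mex{1,0,0,0} = 2
G(16) = mex{2,1,1,1} = 0
G(17) = mex{0,2,2,2} = 1
G(18) = mex{1,0,0,3} = 2
G(19) = mex{2,1,1,0} = 3
G(20) = mex{3,2,2,1} = 0
G(21) = mex{0,3,0,2} = 1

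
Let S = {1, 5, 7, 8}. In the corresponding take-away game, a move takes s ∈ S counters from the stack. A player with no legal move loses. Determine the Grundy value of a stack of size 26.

3

n :  0  1  2  3  4  5  6  7  8  9 10 11 12 13 14 15 16 17 18 19 20 21 22 23 24 25 26
G :  0  1  0  1  0  1  0  1  2  3  2  3  2  3  2  0  1  0  1  0  1  0  1  2  3  2  3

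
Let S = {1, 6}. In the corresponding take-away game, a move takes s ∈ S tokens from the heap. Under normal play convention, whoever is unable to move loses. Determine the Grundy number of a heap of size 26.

G(0) = 0
G(1) = mex{0} = 1
G(2) = mex{1} = 0
G(3) = mex{0} = 1
G(4) = mex{1} = 0
G(5) = mex{0} = 1
G(6) = mex{1,0} = 2
G(7) = mex{2,1} = 0
G(8) = mex{0,0} = 1
G(9) = mex{1,1} = 0
G(10) = mex{0,0} = 1
G(11) = mex{1,1} = 0
G(12) = mex{0,2} = 1
G(13) = mex{1,0} = 2
G(14) = mex{2,1} = 0
G(15) = mex{0,0} = 1
G(16) = mex{1,1} = 0
G(17) = mex{0,0} = 1
G(18) = mex{1,1} = 0
G(19) = mex{0,2} = 1
G(20) = mex{1,0} = 2
G(21) = mex{2,1} = 0
G(22) = mex{0,0} = 1
G(23) = mex{1,1} = 0
G(24) = mex{0,0} = 1
G(25) = mex{1,1} = 0
G(26) = mex{0,2} = 1

1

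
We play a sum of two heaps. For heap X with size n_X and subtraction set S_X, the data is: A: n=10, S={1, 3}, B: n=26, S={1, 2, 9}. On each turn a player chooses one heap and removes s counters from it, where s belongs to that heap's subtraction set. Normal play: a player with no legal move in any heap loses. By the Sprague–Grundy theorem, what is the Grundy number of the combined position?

0

Heap A, S = {1, 3}:
n :  0  1  2  3  4  5  6  7  8  9 10
G :  0  1  0  1  0  1  0  1  0  1  0
G_A(10) = 0.
Heap B, S = {1, 2, 9}:
n :  0  1  2  3  4  5  6  7  8  9 10 11 12 13 14 15 16 17 18 19 20 21 22 23 24 25 26
G :  0  1  2  0  1  2  0  1  2  3  0  1  2  0  1  2  0  1  2  3  0  1  2  0  1  2  0
G_B(26) = 0.
Combined Grundy value = 0 ⊕ 0 = 0.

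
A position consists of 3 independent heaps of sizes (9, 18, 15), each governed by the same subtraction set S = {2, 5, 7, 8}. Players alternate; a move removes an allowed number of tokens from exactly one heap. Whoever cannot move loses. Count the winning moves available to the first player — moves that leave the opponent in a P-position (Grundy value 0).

4

All heaps use S = {2, 5, 7, 8}:
G(0) = 0
G(1) = mex{} = 0
G(2) = mex{0} = 1
G(3) = mex{0} = 1
G(4) = mex{1} = 0
G(5) = mex{1,0} = 2
G(6) = mex{0,0} = 1
G(7) = mex{2,1,0} = 3
G(8) = mex{1,1,0,0} = 2
G(9) = mex{3,0,1,0} = 2
G(10) = mex{2,2,1,1} = 0
G(11) = mex{2,1,0,1} = 3
G(12) = mex{0,3,2,0} = 1
G(13) = mex{3,2,1,2} = 0
G(14) = mex{1,2,3,1} = 0
G(15) = mex{0,0,2,3} = 1
G(16) = mex{0,3,2,2} = 1
G(17) = mex{1,1,0,2} = 3
G(18) = mex{1,0,3,0} = 2
Heap A: G(9) = 2.
Heap B: G(18) = 2.
Heap C: G(15) = 1.
Combined Grundy value = 2 ⊕ 2 ⊕ 1 = 1.
A winning move leaves total XOR = 0, i.e. changes one component's Grundy value g to g ⊕ X where X is the current total.
Heap A: need g' = 2⊕1 = 3. Options: 9−2→G=3, 9−5→G=0, 9−7→G=1, 9−8→G=0. Hits: 1.
Heap B: need g' = 2⊕1 = 3. Options: 18−2→G=1, 18−5→G=0, 18−7→G=3, 18−8→G=0. Hits: 1.
Heap C: need g' = 1⊕1 = 0. Options: 15−2→G=0, 15−5→G=0, 15−7→G=2, 15−8→G=3. Hits: 2.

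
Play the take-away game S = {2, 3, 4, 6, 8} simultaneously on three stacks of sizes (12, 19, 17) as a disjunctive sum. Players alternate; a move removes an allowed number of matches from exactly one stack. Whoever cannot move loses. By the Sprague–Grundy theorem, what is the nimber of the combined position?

6

All stacks use S = {2, 3, 4, 6, 8}:
n :  0  1  2  3  4  5  6  7  8  9 10 11 12 13 14 15 16 17 18 19
G :  0  0  1  1  2  2  3  3  4  4  0  0  1  1  2  2  3  3  4  4
Stack A: G(12) = 1.
Stack B: G(19) = 4.
Stack C: G(17) = 3.
Combined Grundy value = 1 ⊕ 4 ⊕ 3 = 6.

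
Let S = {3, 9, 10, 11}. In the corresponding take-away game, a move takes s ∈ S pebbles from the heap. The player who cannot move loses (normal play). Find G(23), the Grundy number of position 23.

1

n :  0  1  2  3  4  5  6  7  8  9 10 11 12 13 14 15 16 17 18 19 20 21 22 23
G :  0  0  0  1  1  1  0  0  0  1  1  1  2  2  0  3  3  1  2  2  0  0  0  1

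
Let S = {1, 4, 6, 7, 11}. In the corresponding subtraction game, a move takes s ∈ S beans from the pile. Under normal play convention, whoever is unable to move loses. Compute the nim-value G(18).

0

G(0) = 0
G(1) = mex{0} = 1
G(2) = mex{1} = 0
G(3) = mex{0} = 1
G(4) = mex{1,0} = 2
G(5) = mex{2,1} = 0
G(6) = mex{0,0,0} = 1
G(7) = mex{1,1,1,0} = 2
G(8) = mex{2,2,0,1} = 3
G(9) = mex{3,0,1,0} = 2
G(10) = mex{2,1,2,1} = 0
G(11) = mex{0,2,0,2,0} = 1
G(12) = mex{1,3,1,0,1} = 2
G(13) = mex{2,2,2,1,0} = 3
G(14) = mex{3,0,3,2,1} = 4
G(15) = mex{4,1,2,3,2} = 0
G(16) = mex{0,2,0,2,0} = 1
G(17) = mex{1,3,1,0,1} = 2
G(18) = mex{2,4,2,1,2} = 0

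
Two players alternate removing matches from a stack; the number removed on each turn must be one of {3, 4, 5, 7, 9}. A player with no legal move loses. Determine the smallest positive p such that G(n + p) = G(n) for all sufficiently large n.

12

n :  0  1  2  3  4  5  6  7  8  9 10 11 12 13 14 15 16 17 18 19 20 21 22 23 24 25
G :  0  0  0  1  1  1  2  2  2  3  3  3  0  0  0  1  1  1  2  2  2  3  3  3  0  0
G(n+12) = G(n) holds for n = 0,…,8 (a full window of length max(S) = 9), so the sequence is purely periodic with period 12.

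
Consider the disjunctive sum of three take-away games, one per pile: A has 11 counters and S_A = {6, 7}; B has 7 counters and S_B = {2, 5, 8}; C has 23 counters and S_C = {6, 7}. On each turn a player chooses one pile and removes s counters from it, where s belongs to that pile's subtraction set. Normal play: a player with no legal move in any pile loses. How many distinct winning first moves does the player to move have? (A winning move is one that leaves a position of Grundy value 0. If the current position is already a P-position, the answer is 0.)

0

Pile A, S = {6, 7}:
n :  0  1  2  3  4  5  6  7  8  9 10 11
G :  0  0  0  0  0  0  1  1  1  1  1  1
G_A(11) = 1.
Pile B, S = {2, 5, 8}:
G(0) = 0
G(1) = mex{} = 0
G(2) = mex{0} = 1
G(3) = mex{0} = 1
G(4) = mex{1} = 0
G(5) = mex{1,0} = 2
G(6) = mex{0,0} = 1
G(7) = mex{2,1} = 0
G_B(7) = 0.
Pile C, S = {6, 7}:
G(0) = 0
G(1) = mex{} = 0
G(2) = mex{} = 0
G(3) = mex{} = 0
G(4) = mex{} = 0
G(5) = mex{} = 0
G(6) = mex{0} = 1
G(7) = mex{0,0} = 1
G(8) = mex{0,0} = 1
G(9) = mex{0,0} = 1
G(10) = mex{0,0} = 1
G(11) = mex{0,0} = 1
G(12) = mex{1,0} = 2
G(13) = mex{1,1} = 0
G(14) = mex{1,1} = 0
G(15) = mex{1,1} = 0
G(16) = mex{1,1} = 0
G(17) = mex{1,1} = 0
G(18) = mex{2,1} = 0
G(19) = mex{0,2} = 1
G(20) = mex{0,0} = 1
G(21) = mex{0,0} = 1
G(22) = mex{0,0} = 1
G(23) = mex{0,0} = 1
G_C(23) = 1.
Combined Grundy value = 1 ⊕ 0 ⊕ 1 = 0.
A winning move leaves total XOR = 0, i.e. changes one component's Grundy value g to g ⊕ X where X is the current total.
Pile A: target g' = 1⊕0 = 1, but every legal move changes the Grundy value (mex property), so 0 moves.
Pile B: target g' = 0⊕0 = 0, but every legal move changes the Grundy value (mex property), so 0 moves.
Pile C: target g' = 1⊕0 = 1, but every legal move changes the Grundy value (mex property), so 0 moves.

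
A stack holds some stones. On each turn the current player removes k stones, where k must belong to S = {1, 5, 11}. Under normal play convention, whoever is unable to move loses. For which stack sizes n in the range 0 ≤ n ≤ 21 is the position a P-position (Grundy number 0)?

G(0) = 0
G(1) = mex{0} = 1
G(2) = mex{1} = 0
G(3) = mex{0} = 1
G(4) = mex{1} = 0
G(5) = mex{0,0} = 1
G(6) = mex{1,1} = 0
G(7) = mex{0,0} = 1
G(8) = mex{1,1} = 0
G(9) = mex{0,0} = 1
G(10) = mex{1,1} = 0
G(11) = mex{0,0,0} = 1
G(12) = mex{1,1,1} = 0
G(13) = mex{0,0,0} = 1
G(14) = mex{1,1,1} = 0
G(15) = mex{0,0,0} = 1
G(16) = mex{1,1,1} = 0
G(17) = mex{0,0,0} = 1
G(18) = mex{1,1,1} = 0
G(19) = mex{0,0,0} = 1
G(20) = mex{1,1,1} = 0
G(21) = mex{0,0,0} = 1
P-positions are exactly the n with G(n) = 0.

0, 2, 4, 6, 8, 10, 12, 14, 16, 18, 20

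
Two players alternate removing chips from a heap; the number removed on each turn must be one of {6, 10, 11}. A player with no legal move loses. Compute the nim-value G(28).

G(0) = 0
G(1) = mex{} = 0
G(2) = mex{} = 0
G(3) = mex{} = 0
G(4) = mex{} = 0
G(5) = mex{} = 0
G(6) = mex{0} = 1
G(7) = mex{0} = 1
G(8) = mex{0} = 1
G(9) = mex{0} = 1
G(10) = mex{0,0} = 1
G(11) = mex{0,0,0} = 1
G(12) = mex{1,0,0} = 2
G(13) = mex{1,0,0} = 2
G(14) = mex{1,0,0} = 2
G(15) = mex{1,0,0} = 2
G(16) = mex{1,1,0} = 2
G(17) = mex{1,1,1} = 0
G(18) = mex{2,1,1} = 0
G(19) = mex{2,1,1} = 0
G(20) = mex{2,1,1} = 0
G(21) = mex{2,1,1} = 0
G(22) = mex{2,2,1} = 0
G(23) = mex{0,2,2} = 1
G(24) = mex{0,2,2} = 1
G(25) = mex{0,2,2} = 1
G(26) = mex{0,2,2} = 1
G(27) = mex{0,0,2} = 1
G(28) = mex{0,0,0} = 1

1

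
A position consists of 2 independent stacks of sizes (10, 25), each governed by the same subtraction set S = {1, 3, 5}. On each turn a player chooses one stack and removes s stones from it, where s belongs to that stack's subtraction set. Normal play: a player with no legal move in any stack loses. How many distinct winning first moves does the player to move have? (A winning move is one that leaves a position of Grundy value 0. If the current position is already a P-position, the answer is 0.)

All stacks use S = {1, 3, 5}:
n :  0  1  2  3  4  5  6  7  8  9 10 11 12 13 14 15 16 17 18 19 20 21 22 23 24 25
G :  0  1  0  1  0  1  0  1  0  1  0  1  0  1  0  1  0  1  0  1  0  1  0  1  0  1
Stack A: G(10) = 0.
Stack B: G(25) = 1.
Combined Grundy value = 0 ⊕ 1 = 1.
A winning move leaves total XOR = 0, i.e. changes one component's Grundy value g to g ⊕ X where X is the current total.
Stack A: need g' = 0⊕1 = 1. Options: 10−1→G=1, 10−3→G=1, 10−5→G=1. Hits: 3.
Stack B: need g' = 1⊕1 = 0. Options: 25−1→G=0, 25−3→G=0, 25−5→G=0. Hits: 3.

6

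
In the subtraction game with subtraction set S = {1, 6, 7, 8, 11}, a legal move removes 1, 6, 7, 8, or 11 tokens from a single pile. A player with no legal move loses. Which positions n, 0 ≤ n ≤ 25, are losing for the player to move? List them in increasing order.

0, 2, 4, 14, 16, 18

G(0) = 0
G(1) = mex{0} = 1
G(2) = mex{1} = 0
G(3) = mex{0} = 1
G(4) = mex{1} = 0
G(5) = mex{0} = 1
G(6) = mex{1,0} = 2
G(7) = mex{2,1,0} = 3
G(8) = mex{3,0,1,0} = 2
G(9) = mex{2,1,0,1} = 3
G(10) = mex{3,0,1,0} = 2
G(11) = mex{2,1,0,1,0} = 3
G(12) = mex{3,2,1,0,1} = 4
G(13) = mex{4,3,2,1,0} = 5
G(14) = mex{5,2,3,2,1} = 0
G(15) = mex{0,3,2,3,0} = 1
G(16) = mex{1,2,3,2,1} = 0
G(17) = mex{0,3,2,3,2} = 1
G(18) = mex{1,4,3,2,3} = 0
G(19) = mex{0,5,4,3,2} = 1
G(20) = mex{1,0,5,4,3} = 2
G(21) = mex{2,1,0,5,2} = 3
G(22) = mex{3,0,1,0,3} = 2
G(23) = mex{2,1,0,1,4} = 3
G(24) = mex{3,0,1,0,5} = 2
G(25) = mex{2,1,0,1,0} = 3
P-positions are exactly the n with G(n) = 0.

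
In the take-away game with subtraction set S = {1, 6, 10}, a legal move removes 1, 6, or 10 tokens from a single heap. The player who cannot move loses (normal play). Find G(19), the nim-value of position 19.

G(0) = 0
G(1) = mex{0} = 1
G(2) = mex{1} = 0
G(3) = mex{0} = 1
G(4) = mex{1} = 0
G(5) = mex{0} = 1
G(6) = mex{1,0} = 2
G(7) = mex{2,1} = 0
G(8) = mex{0,0} = 1
G(9) = mex{1,1} = 0
G(10) = mex{0,0,0} = 1
G(11) = mex{1,1,1} = 0
G(12) = mex{0,2,0} = 1
G(13) = mex{1,0,1} = 2
G(14) = mex{2,1,0} = 3
G(15) = mex{3,0,1} = 2
G(16) = mex{2,1,2} = 0
G(17) = mex{0,0,0} = 1
G(18) = mex{1,1,1} = 0
G(19) = mex{0,2,0} = 1

1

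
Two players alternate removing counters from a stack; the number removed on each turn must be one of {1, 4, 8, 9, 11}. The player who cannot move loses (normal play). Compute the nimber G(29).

n :  0  1  2  3  4  5  6  7  8  9 10 11 12 13 14 15 16 17 18 19 20 21 22 23 24 25 26 27 28 29
G :  0  1  0  1  2  0  1  0  1  2  3  2  0  1  2  3  2  0  1  0  1  2  0  1  0  1  2  3  2  0

0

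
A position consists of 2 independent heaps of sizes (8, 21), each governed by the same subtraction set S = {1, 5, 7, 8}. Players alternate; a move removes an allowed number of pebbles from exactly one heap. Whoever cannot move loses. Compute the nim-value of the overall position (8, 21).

All heaps use S = {1, 5, 7, 8}:
n :  0  1  2  3  4  5  6  7  8  9 10 11 12 13 14 15 16 17 18 19 20 21
G :  0  1  0  1  0  1  0  1  2  3  2  3  2  3  2  0  1  0  1  0  1  0
Heap A: G(8) = 2.
Heap B: G(21) = 0.
Combined Grundy value = 2 ⊕ 0 = 2.

2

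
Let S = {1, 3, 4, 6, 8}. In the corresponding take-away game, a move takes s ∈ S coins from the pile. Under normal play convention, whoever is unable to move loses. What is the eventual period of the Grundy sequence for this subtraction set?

7

n :  0  1  2  3  4  5  6  7  8  9 10 11 12 13 14 15 16
G :  0  1  0  1  2  3  2  0  1  0  1  2  3  2  0  1  0
G(n+7) = G(n) holds for n = 0,…,7 (a full window of length max(S) = 8), so the sequence is purely periodic with period 7.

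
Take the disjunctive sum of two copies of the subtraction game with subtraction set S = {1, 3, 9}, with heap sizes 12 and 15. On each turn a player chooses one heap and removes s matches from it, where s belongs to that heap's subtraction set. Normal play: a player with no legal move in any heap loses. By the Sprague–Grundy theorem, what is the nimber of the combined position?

1

All heaps use S = {1, 3, 9}:
G(0) = 0
G(1) = mex{0} = 1
G(2) = mex{1} = 0
G(3) = mex{0,0} = 1
G(4) = mex{1,1} = 0
G(5) = mex{0,0} = 1
G(6) = mex{1,1} = 0
G(7) = mex{0,0} = 1
G(8) = mex{1,1} = 0
G(9) = mex{0,0,0} = 1
G(10) = mex{1,1,1} = 0
G(11) = mex{0,0,0} = 1
G(12) = mex{1,1,1} = 0
G(13) = mex{0,0,0} = 1
G(14) = mex{1,1,1} = 0
G(15) = mex{0,0,0} = 1
Heap A: G(12) = 0.
Heap B: G(15) = 1.
Combined Grundy value = 0 ⊕ 1 = 1.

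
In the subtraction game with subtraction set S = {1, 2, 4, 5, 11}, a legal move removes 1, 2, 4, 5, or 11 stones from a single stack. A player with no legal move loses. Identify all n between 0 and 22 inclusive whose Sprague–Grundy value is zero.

0, 3, 6, 9, 12, 15, 18, 21

G(0) = 0
G(1) = mex{0} = 1
G(2) = mex{1,0} = 2
G(3) = mex{2,1} = 0
G(4) = mex{0,2,0} = 1
G(5) = mex{1,0,1,0} = 2
G(6) = mex{2,1,2,1} = 0
G(7) = mex{0,2,0,2} = 1
G(8) = mex{1,0,1,0} = 2
G(9) = mex{2,1,2,1} = 0
G(10) = mex{0,2,0,2} = 1
G(11) = mex{1,0,1,0,0} = 2
G(12) = mex{2,1,2,1,1} = 0
G(13) = mex{0,2,0,2,2} = 1
G(14) = mex{1,0,1,0,0} = 2
G(15) = mex{2,1,2,1,1} = 0
G(16) = mex{0,2,0,2,2} = 1
G(17) = mex{1,0,1,0,0} = 2
G(18) = mex{2,1,2,1,1} = 0
G(19) = mex{0,2,0,2,2} = 1
G(20) = mex{1,0,1,0,0} = 2
G(21) = mex{2,1,2,1,1} = 0
G(22) = mex{0,2,0,2,2} = 1
P-positions are exactly the n with G(n) = 0.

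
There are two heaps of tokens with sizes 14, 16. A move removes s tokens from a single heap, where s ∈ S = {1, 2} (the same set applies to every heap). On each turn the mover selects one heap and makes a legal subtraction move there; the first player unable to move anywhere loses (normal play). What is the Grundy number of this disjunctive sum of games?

All heaps use S = {1, 2}:
G(0) = 0
G(1) = mex{0} = 1
G(2) = mex{1,0} = 2
G(3) = mex{2,1} = 0
G(4) = mex{0,2} = 1
G(5) = mex{1,0} = 2
G(6) = mex{2,1} = 0
G(7) = mex{0,2} = 1
G(8) = mex{1,0} = 2
G(9) = mex{2,1} = 0
G(10) = mex{0,2} = 1
G(11) = mex{1,0} = 2
G(12) = mex{2,1} = 0
G(13) = mex{0,2} = 1
G(14) = mex{1,0} = 2
G(15) = mex{2,1} = 0
G(16) = mex{0,2} = 1
Heap A: G(14) = 2.
Heap B: G(16) = 1.
Combined Grundy value = 2 ⊕ 1 = 3.

3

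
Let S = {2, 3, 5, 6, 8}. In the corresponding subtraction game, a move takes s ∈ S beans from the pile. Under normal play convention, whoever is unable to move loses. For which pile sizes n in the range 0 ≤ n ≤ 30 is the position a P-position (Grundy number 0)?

n :  0  1  2  3  4  5  6  7  8  9 10 11 12 13 14 15 16 17 18 19 20 21 22 23 24 25 26 27 28 29 30
G :  0  0  1  1  2  2  3  3  4  4  0  0  1  1  2  2  3  3  4  4  0  0  1  1  2  2  3  3  4  4  0
P-positions are exactly the n with G(n) = 0.

0, 1, 10, 11, 20, 21, 30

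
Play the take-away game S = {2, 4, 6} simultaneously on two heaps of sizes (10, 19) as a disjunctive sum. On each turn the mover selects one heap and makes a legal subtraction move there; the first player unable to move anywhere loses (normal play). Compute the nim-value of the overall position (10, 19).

All heaps use S = {2, 4, 6}:
n :  0  1  2  3  4  5  6  7  8  9 10 11 12 13 14 15 16 17 18 19
G :  0  0  1  1  2  2  3  3  0  0  1  1  2  2  3  3  0  0  1  1
Heap A: G(10) = 1.
Heap B: G(19) = 1.
Combined Grundy value = 1 ⊕ 1 = 0.

0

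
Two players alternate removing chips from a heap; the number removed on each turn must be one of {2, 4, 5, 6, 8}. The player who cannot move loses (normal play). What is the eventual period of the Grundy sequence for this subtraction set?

10

G(0) = 0
G(1) = mex{} = 0
G(2) = mex{0} = 1
G(3) = mex{0} = 1
G(4) = mex{1,0} = 2
G(5) = mex{1,0,0} = 2
G(6) = mex{2,1,0,0} = 3
G(7) = mex{2,1,1,0} = 3
G(8) = mex{3,2,1,1,0} = 4
G(9) = mex{3,2,2,1,0} = 4
G(10) = mex{4,3,2,2,1} = 0
G(11) = mex{4,3,3,2,1} = 0
G(12) = mex{0,4,3,3,2} = 1
G(13) = mex{0,4,4,3,2} = 1
G(14) = mex{1,0,4,4,3} = 2
G(15) = mex{1,0,0,4,3} = 2
G(16) = mex{2,1,0,0,4} = 3
G(17) = mex{2,1,1,0,4} = 3
G(18) = mex{3,2,1,1,0} = 4
G(19) = mex{3,2,2,1,0} = 4
G(20) = mex{4,3,2,2,1} = 0
G(21) = mex{4,3,3,2,1} = 0
G(n+10) = G(n) holds for n = 0,…,7 (a full window of length max(S) = 8), so the sequence is purely periodic with period 10.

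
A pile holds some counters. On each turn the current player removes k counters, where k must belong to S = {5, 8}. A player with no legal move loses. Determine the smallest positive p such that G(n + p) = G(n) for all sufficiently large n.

n :  0  1  2  3  4  5  6  7  8  9 10 11 12 13 14 15 16 17 18 19 20 21 22 23 24 25 26 27
G :  0  0  0  0  0  1  1  1  1  1  2  2  2  0  0  0  0  0  1  1  1  1  1  2  2  2  0  0
G(n+13) = G(n) holds for n = 0,…,7 (a full window of length max(S) = 8), so the sequence is purely periodic with period 13.

13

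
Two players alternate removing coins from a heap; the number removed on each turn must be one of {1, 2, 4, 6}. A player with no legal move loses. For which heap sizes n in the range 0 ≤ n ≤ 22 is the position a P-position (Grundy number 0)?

0, 3, 8, 11, 16, 19

n :  0  1  2  3  4  5  6  7  8  9 10 11 12 13 14 15 16 17 18 19 20 21 22
G :  0  1  2  0  1  2  3  4  0  1  2  0  1  2  3  4  0  1  2  0  1  2  3
P-positions are exactly the n with G(n) = 0.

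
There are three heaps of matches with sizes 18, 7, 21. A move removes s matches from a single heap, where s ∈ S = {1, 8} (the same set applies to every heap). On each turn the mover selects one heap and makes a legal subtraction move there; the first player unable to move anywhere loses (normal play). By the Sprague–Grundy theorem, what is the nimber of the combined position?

0

All heaps use S = {1, 8}:
n :  0  1  2  3  4  5  6  7  8  9 10 11 12 13 14 15 16 17 18 19 20 21
G :  0  1  0  1  0  1  0  1  2  0  1  0  1  0  1  0  1  2  0  1  0  1
Heap A: G(18) = 0.
Heap B: G(7) = 1.
Heap C: G(21) = 1.
Combined Grundy value = 0 ⊕ 1 ⊕ 1 = 0.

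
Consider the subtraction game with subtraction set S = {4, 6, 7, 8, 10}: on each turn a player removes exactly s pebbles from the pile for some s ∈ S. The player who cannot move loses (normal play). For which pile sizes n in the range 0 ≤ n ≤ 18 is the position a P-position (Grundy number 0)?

G(0) = 0
G(1) = mex{} = 0
G(2) = mex{} = 0
G(3) = mex{} = 0
G(4) = mex{0} = 1
G(5) = mex{0} = 1
G(6) = mex{0,0} = 1
G(7) = mex{0,0,0} = 1
G(8) = mex{1,0,0,0} = 2
G(9) = mex{1,0,0,0} = 2
G(10) = mex{1,1,0,0,0} = 2
G(11) = mex{1,1,1,0,0} = 2
G(12) = mex{2,1,1,1,0} = 3
G(13) = mex{2,1,1,1,0} = 3
G(14) = mex{2,2,1,1,1} = 0
G(15) = mex{2,2,2,1,1} = 0
G(16) = mex{3,2,2,2,1} = 0
G(17) = mex{3,2,2,2,1} = 0
G(18) = mex{0,3,2,2,2} = 1
P-positions are exactly the n with G(n) = 0.

0, 1, 2, 3, 14, 15, 16, 17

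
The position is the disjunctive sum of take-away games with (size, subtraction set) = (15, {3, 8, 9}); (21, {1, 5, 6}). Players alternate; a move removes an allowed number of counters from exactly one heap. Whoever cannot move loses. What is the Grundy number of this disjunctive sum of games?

3

Heap A, S = {3, 8, 9}:
G(0) = 0
G(1) = mex{} = 0
G(2) = mex{} = 0
G(3) = mex{0} = 1
G(4) = mex{0} = 1
G(5) = mex{0} = 1
G(6) = mex{1} = 0
G(7) = mex{1} = 0
G(8) = mex{1,0} = 2
G(9) = mex{0,0,0} = 1
G(10) = mex{0,0,0} = 1
G(11) = mex{2,1,0} = 3
G(12) = mex{1,1,1} = 0
G(13) = mex{1,1,1} = 0
G(14) = mex{3,0,1} = 2
G(15) = mex{0,0,0} = 1
G_A(15) = 1.
Heap B, S = {1, 5, 6}:
n :  0  1  2  3  4  5  6  7  8  9 10 11 12 13 14 15 16 17 18 19 20 21
G :  0  1  0  1  0  1  2  3  2  3  2  0  1  0  1  0  1  2  3  2  3  2
G_B(21) = 2.
Combined Grundy value = 1 ⊕ 2 = 3.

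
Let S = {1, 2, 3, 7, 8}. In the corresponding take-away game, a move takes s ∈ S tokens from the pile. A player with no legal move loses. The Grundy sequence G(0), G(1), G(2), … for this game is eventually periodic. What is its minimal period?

9

G(0) = 0
G(1) = mex{0} = 1
G(2) = mex{1,0} = 2
G(3) = mex{2,1,0} = 3
G(4) = mex{3,2,1} = 0
G(5) = mex{0,3,2} = 1
G(6) = mex{1,0,3} = 2
G(7) = mex{2,1,0,0} = 3
G(8) = mex{3,2,1,1,0} = 4
G(9) = mex{4,3,2,2,1} = 0
G(10) = mex{0,4,3,3,2} = 1
G(11) = mex{1,0,4,0,3} = 2
G(12) = mex{2,1,0,1,0} = 3
G(13) = mex{3,2,1,2,1} = 0
G(14) = mex{0,3,2,3,2} = 1
G(15) = mex{1,0,3,4,3} = 2
G(16) = mex{2,1,0,0,4} = 3
G(17) = mex{3,2,1,1,0} = 4
G(18) = mex{4,3,2,2,1} = 0
G(19) = mex{0,4,3,3,2} = 1
G(n+9) = G(n) holds for n = 0,…,7 (a full window of length max(S) = 8), so the sequence is purely periodic with period 9.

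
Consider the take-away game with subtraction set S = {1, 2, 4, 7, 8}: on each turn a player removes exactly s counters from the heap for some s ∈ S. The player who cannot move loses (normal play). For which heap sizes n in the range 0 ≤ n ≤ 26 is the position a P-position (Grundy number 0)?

G(0) = 0
G(1) = mex{0} = 1
G(2) = mex{1,0} = 2
G(3) = mex{2,1} = 0
G(4) = mex{0,2,0} = 1
G(5) = mex{1,0,1} = 2
G(6) = mex{2,1,2} = 0
G(7) = mex{0,2,0,0} = 1
G(8) = mex{1,0,1,1,0} = 2
G(9) = mex{2,1,2,2,1} = 0
G(10) = mex{0,2,0,0,2} = 1
G(11) = mex{1,0,1,1,0} = 2
G(12) = mex{2,1,2,2,1} = 0
G(13) = mex{0,2,0,0,2} = 1
G(14) = mex{1,0,1,1,0} = 2
G(15) = mex{2,1,2,2,1} = 0
G(16) = mex{0,2,0,0,2} = 1
G(17) = mex{1,0,1,1,0} = 2
G(18) = mex{2,1,2,2,1} = 0
G(19) = mex{0,2,0,0,2} = 1
G(20) = mex{1,0,1,1,0} = 2
G(21) = mex{2,1,2,2,1} = 0
G(22) = mex{0,2,0,0,2} = 1
G(23) = mex{1,0,1,1,0} = 2
G(24) = mex{2,1,2,2,1} = 0
G(25) = mex{0,2,0,0,2} = 1
G(26) = mex{1,0,1,1,0} = 2
P-positions are exactly the n with G(n) = 0.

0, 3, 6, 9, 12, 15, 18, 21, 24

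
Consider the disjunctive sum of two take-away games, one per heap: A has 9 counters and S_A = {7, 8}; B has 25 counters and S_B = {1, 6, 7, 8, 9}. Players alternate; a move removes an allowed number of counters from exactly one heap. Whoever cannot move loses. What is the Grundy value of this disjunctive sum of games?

2

Heap A, S = {7, 8}:
n : 0 1 2 3 4 5 6 7 8 9
G : 0 0 0 0 0 0 0 1 1 1
G_A(9) = 1.
Heap B, S = {1, 6, 7, 8, 9}:
G(0) = 0
G(1) = mex{0} = 1
G(2) = mex{1} = 0
G(3) = mex{0} = 1
G(4) = mex{1} = 0
G(5) = mex{0} = 1
G(6) = mex{1,0} = 2
G(7) = mex{2,1,0} = 3
G(8) = mex{3,0,1,0} = 2
G(9) = mex{2,1,0,1,0} = 3
G(10) = mex{3,0,1,0,1} = 2
G(11) = mex{2,1,0,1,0} = 3
G(12) = mex{3,2,1,0,1} = 4
G(13) = mex{4,3,2,1,0} = 5
G(14) = mex{5,2,3,2,1} = 0
G(15) = mex{0,3,2,3,2} = 1
G(16) = mex{1,2,3,2,3} = 0
G(17) = mex{0,3,2,3,2} = 1
G(18) = mex{1,4,3,2,3} = 0
G(19) = mex{0,5,4,3,2} = 1
G(20) = mex{1,0,5,4,3} = 2
G(21) = mex{2,1,0,5,4} = 3
G(22) = mex{3,0,1,0,5} = 2
G(23) = mex{2,1,0,1,0} = 3
G(24) = mex{3,0,1,0,1} = 2
G(25) = mex{2,1,0,1,0} = 3
G_B(25) = 3.
Combined Grundy value = 1 ⊕ 3 = 2.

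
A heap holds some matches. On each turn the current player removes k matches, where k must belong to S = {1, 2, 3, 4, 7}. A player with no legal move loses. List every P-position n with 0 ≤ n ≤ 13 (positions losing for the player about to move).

0, 5, 10

n :  0  1  2  3  4  5  6  7  8  9 10 11 12 13
G :  0  1  2  3  4  0  1  2  3  4  0  1  2  3
P-positions are exactly the n with G(n) = 0.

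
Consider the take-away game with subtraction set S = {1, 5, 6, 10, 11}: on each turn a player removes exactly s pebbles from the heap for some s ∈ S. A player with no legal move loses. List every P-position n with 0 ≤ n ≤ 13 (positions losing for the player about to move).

0, 2, 4

n :  0  1  2  3  4  5  6  7  8  9 10 11 12 13
G :  0  1  0  1  0  1  2  3  2  3  2  3  4  5
P-positions are exactly the n with G(n) = 0.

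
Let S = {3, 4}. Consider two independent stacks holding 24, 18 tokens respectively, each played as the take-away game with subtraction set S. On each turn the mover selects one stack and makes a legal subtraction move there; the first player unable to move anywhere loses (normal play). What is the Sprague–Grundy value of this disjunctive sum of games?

All stacks use S = {3, 4}:
n :  0  1  2  3  4  5  6  7  8  9 10 11 12 13 14 15 16 17 18 19 20 21 22 23 24
G :  0  0  0  1  1  1  2  0  0  0  1  1  1  2  0  0  0  1  1  1  2  0  0  0  1
Stack A: G(24) = 1.
Stack B: G(18) = 1.
Combined Grundy value = 1 ⊕ 1 = 0.

0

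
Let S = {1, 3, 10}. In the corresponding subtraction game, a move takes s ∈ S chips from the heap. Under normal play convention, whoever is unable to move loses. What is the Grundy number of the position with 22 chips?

1

n :  0  1  2  3  4  5  6  7  8  9 10 11 12 13 14 15 16 17 18 19 20 21 22
G :  0  1  0  1  0  1  0  1  0  1  2  3  2  0  1  0  1  0  1  0  1  0  1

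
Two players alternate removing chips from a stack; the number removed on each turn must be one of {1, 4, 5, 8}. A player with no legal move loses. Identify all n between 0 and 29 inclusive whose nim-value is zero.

G(0) = 0
G(1) = mex{0} = 1
G(2) = mex{1} = 0
G(3) = mex{0} = 1
G(4) = mex{1,0} = 2
G(5) = mex{2,1,0} = 3
G(6) = mex{3,0,1} = 2
G(7) = mex{2,1,0} = 3
G(8) = mex{3,2,1,0} = 4
G(9) = mex{4,3,2,1} = 0
G(10) = mex{0,2,3,0} = 1
G(11) = mex{1,3,2,1} = 0
G(12) = mex{0,4,3,2} = 1
G(13) = mex{1,0,4,3} = 2
G(14) = mex{2,1,0,2} = 3
G(15) = mex{3,0,1,3} = 2
G(16) = mex{2,1,0,4} = 3
G(17) = mex{3,2,1,0} = 4
G(18) = mex{4,3,2,1} = 0
G(19) = mex{0,2,3,0} = 1
G(20) = mex{1,3,2,1} = 0
G(21) = mex{0,4,3,2} = 1
G(22) = mex{1,0,4,3} = 2
G(23) = mex{2,1,0,2} = 3
G(24) = mex{3,0,1,3} = 2
G(25) = mex{2,1,0,4} = 3
G(26) = mex{3,2,1,0} = 4
G(27) = mex{4,3,2,1} = 0
G(28) = mex{0,2,3,0} = 1
G(29) = mex{1,3,2,1} = 0
P-positions are exactly the n with G(n) = 0.

0, 2, 9, 11, 18, 20, 27, 29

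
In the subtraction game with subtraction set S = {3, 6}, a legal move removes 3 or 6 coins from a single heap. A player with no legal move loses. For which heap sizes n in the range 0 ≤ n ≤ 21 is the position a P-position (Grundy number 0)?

G(0) = 0
G(1) = mex{} = 0
G(2) = mex{} = 0
G(3) = mex{0} = 1
G(4) = mex{0} = 1
G(5) = mex{0} = 1
G(6) = mex{1,0} = 2
G(7) = mex{1,0} = 2
G(8) = mex{1,0} = 2
G(9) = mex{2,1} = 0
G(10) = mex{2,1} = 0
G(11) = mex{2,1} = 0
G(12) = mex{0,2} = 1
G(13) = mex{0,2} = 1
G(14) = mex{0,2} = 1
G(15) = mex{1,0} = 2
G(16) = mex{1,0} = 2
G(17) = mex{1,0} = 2
G(18) = mex{2,1} = 0
G(19) = mex{2,1} = 0
G(20) = mex{2,1} = 0
G(21) = mex{0,2} = 1
P-positions are exactly the n with G(n) = 0.

0, 1, 2, 9, 10, 11, 18, 19, 20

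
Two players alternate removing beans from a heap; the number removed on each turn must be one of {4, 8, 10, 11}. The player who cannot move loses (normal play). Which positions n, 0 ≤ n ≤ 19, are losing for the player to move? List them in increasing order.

0, 1, 2, 3, 15, 16, 17, 18

n :  0  1  2  3  4  5  6  7  8  9 10 11 12 13 14 15 16 17 18 19
G :  0  0  0  0  1  1  1  1  2  2  2  2  3  3  3  0  0  0  0  1
P-positions are exactly the n with G(n) = 0.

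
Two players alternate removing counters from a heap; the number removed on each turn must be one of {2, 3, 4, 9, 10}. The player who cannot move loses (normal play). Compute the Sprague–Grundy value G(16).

G(0) = 0
G(1) = mex{} = 0
G(2) = mex{0} = 1
G(3) = mex{0,0} = 1
G(4) = mex{1,0,0} = 2
G(5) = mex{1,1,0} = 2
G(6) = mex{2,1,1} = 0
G(7) = mex{2,2,1} = 0
G(8) = mex{0,2,2} = 1
G(9) = mex{0,0,2,0} = 1
G(10) = mex{1,0,0,0,0} = 2
G(11) = mex{1,1,0,1,0} = 2
G(12) = mex{2,1,1,1,1} = 0
G(13) = mex{2,2,1,2,1} = 0
G(14) = mex{0,2,2,2,2} = 1
G(15) = mex{0,0,2,0,2} = 1
G(16) = mex{1,0,0,0,0} = 2

2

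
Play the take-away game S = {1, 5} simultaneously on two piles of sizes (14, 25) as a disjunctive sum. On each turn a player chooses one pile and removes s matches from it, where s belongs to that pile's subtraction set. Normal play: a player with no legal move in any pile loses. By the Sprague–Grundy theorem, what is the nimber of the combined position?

1

All piles use S = {1, 5}:
G(0) = 0
G(1) = mex{0} = 1
G(2) = mex{1} = 0
G(3) = mex{0} = 1
G(4) = mex{1} = 0
G(5) = mex{0,0} = 1
G(6) = mex{1,1} = 0
G(7) = mex{0,0} = 1
G(8) = mex{1,1} = 0
G(9) = mex{0,0} = 1
G(10) = mex{1,1} = 0
G(11) = mex{0,0} = 1
G(12) = mex{1,1} = 0
G(13) = mex{0,0} = 1
G(14) = mex{1,1} = 0
G(15) = mex{0,0} = 1
G(16) = mex{1,1} = 0
G(17) = mex{0,0} = 1
G(18) = mex{1,1} = 0
G(19) = mex{0,0} = 1
G(20) = mex{1,1} = 0
G(21) = mex{0,0} = 1
G(22) = mex{1,1} = 0
G(23) = mex{0,0} = 1
G(24) = mex{1,1} = 0
G(25) = mex{0,0} = 1
Pile A: G(14) = 0.
Pile B: G(25) = 1.
Combined Grundy value = 0 ⊕ 1 = 1.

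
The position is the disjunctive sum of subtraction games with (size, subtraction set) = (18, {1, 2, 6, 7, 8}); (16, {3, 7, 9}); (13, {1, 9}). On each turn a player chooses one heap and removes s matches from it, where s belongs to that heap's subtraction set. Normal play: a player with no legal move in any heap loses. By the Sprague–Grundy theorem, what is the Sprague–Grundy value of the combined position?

2

Heap A, S = {1, 2, 6, 7, 8}:
n :  0  1  2  3  4  5  6  7  8  9 10 11 12 13 14 15 16 17 18
G :  0  1  2  0  1  2  3  4  5  3  4  5  0  1  2  0  1  2  3
G_A(18) = 3.
Heap B, S = {3, 7, 9}:
n :  0  1  2  3  4  5  6  7  8  9 10 11 12 13 14 15 16
G :  0  0  0  1  1  1  0  2  2  1  3  3  0  2  0  1  0
G_B(16) = 0.
Heap C, S = {1, 9}:
n :  0  1  2  3  4  5  6  7  8  9 10 11 12 13
G :  0  1  0  1  0  1  0  1  0  1  0  1  0  1
G_C(13) = 1.
Combined Grundy value = 3 ⊕ 0 ⊕ 1 = 2.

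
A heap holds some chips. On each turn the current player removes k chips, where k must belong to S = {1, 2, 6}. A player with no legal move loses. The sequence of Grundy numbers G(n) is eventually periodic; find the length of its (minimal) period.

7

n :  0  1  2  3  4  5  6  7  8  9 10 11 12 13 14 15
G :  0  1  2  0  1  2  3  0  1  2  0  1  2  3  0  1
G(n+7) = G(n) holds for n = 0,…,5 (a full window of length max(S) = 6), so the sequence is purely periodic with period 7.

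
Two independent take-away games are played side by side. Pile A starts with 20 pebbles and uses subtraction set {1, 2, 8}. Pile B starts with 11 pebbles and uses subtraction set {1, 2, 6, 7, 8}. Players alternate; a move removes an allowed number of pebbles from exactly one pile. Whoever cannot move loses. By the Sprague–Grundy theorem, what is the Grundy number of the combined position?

Pile A, S = {1, 2, 8}:
n :  0  1  2  3  4  5  6  7  8  9 10 11 12 13 14 15 16 17 18 19 20
G :  0  1  2  0  1  2  0  1  2  0  1  2  0  1  2  0  1  2  0  1  2
G_A(20) = 2.
Pile B, S = {1, 2, 6, 7, 8}:
n :  0  1  2  3  4  5  6  7  8  9 10 11
G :  0  1  2  0  1  2  3  4  5  3  4  5
G_B(11) = 5.
Combined Grundy value = 2 ⊕ 5 = 7.

7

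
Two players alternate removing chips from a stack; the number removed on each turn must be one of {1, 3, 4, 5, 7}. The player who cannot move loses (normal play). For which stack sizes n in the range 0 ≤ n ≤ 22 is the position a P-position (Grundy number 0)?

0, 2, 8, 10, 16, 18

G(0) = 0
G(1) = mex{0} = 1
G(2) = mex{1} = 0
G(3) = mex{0,0} = 1
G(4) = mex{1,1,0} = 2
G(5) = mex{2,0,1,0} = 3
G(6) = mex{3,1,0,1} = 2
G(7) = mex{2,2,1,0,0} = 3
G(8) = mex{3,3,2,1,1} = 0
G(9) = mex{0,2,3,2,0} = 1
G(10) = mex{1,3,2,3,1} = 0
G(11) = mex{0,0,3,2,2} = 1
G(12) = mex{1,1,0,3,3} = 2
G(13) = mex{2,0,1,0,2} = 3
G(14) = mex{3,1,0,1,3} = 2
G(15) = mex{2,2,1,0,0} = 3
G(16) = mex{3,3,2,1,1} = 0
G(17) = mex{0,2,3,2,0} = 1
G(18) = mex{1,3,2,3,1} = 0
G(19) = mex{0,0,3,2,2} = 1
G(20) = mex{1,1,0,3,3} = 2
G(21) = mex{2,0,1,0,2} = 3
G(22) = mex{3,1,0,1,3} = 2
P-positions are exactly the n with G(n) = 0.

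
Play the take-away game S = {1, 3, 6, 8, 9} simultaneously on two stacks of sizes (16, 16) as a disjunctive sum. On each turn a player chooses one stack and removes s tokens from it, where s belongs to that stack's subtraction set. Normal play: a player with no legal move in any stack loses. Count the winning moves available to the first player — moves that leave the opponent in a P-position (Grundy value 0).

0

All stacks use S = {1, 3, 6, 8, 9}:
G(0) = 0
G(1) = mex{0} = 1
G(2) = mex{1} = 0
G(3) = mex{0,0} = 1
G(4) = mex{1,1} = 0
G(5) = mex{0,0} = 1
G(6) = mex{1,1,0} = 2
G(7) = mex{2,0,1} = 3
G(8) = mex{3,1,0,0} = 2
G(9) = mex{2,2,1,1,0} = 3
G(10) = mex{3,3,0,0,1} = 2
G(11) = mex{2,2,1,1,0} = 3
G(12) = mex{3,3,2,0,1} = 4
G(13) = mex{4,2,3,1,0} = 5
G(14) = mex{5,3,2,2,1} = 0
G(15) = mex{0,4,3,3,2} = 1
G(16) = mex{1,5,2,2,3} = 0
Stack A: G(16) = 0.
Stack B: G(16) = 0.
Combined Grundy value = 0 ⊕ 0 = 0.
A winning move leaves total XOR = 0, i.e. changes one component's Grundy value g to g ⊕ X where X is the current total.
Stack A: target g' = 0⊕0 = 0, but every legal move changes the Grundy value (mex property), so 0 moves.
Stack B: target g' = 0⊕0 = 0, but every legal move changes the Grundy value (mex property), so 0 moves.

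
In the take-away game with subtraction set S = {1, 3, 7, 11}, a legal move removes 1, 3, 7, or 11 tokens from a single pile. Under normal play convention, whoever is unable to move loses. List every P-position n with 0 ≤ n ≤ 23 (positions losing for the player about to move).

0, 2, 4, 6, 8, 10, 12, 14, 16, 18, 20, 22

G(0) = 0
G(1) = mex{0} = 1
G(2) = mex{1} = 0
G(3) = mex{0,0} = 1
G(4) = mex{1,1} = 0
G(5) = mex{0,0} = 1
G(6) = mex{1,1} = 0
G(7) = mex{0,0,0} = 1
G(8) = mex{1,1,1} = 0
G(9) = mex{0,0,0} = 1
G(10) = mex{1,1,1} = 0
G(11) = mex{0,0,0,0} = 1
G(12) = mex{1,1,1,1} = 0
G(13) = mex{0,0,0,0} = 1
G(14) = mex{1,1,1,1} = 0
G(15) = mex{0,0,0,0} = 1
G(16) = mex{1,1,1,1} = 0
G(17) = mex{0,0,0,0} = 1
G(18) = mex{1,1,1,1} = 0
G(19) = mex{0,0,0,0} = 1
G(20) = mex{1,1,1,1} = 0
G(21) = mex{0,0,0,0} = 1
G(22) = mex{1,1,1,1} = 0
G(23) = mex{0,0,0,0} = 1
P-positions are exactly the n with G(n) = 0.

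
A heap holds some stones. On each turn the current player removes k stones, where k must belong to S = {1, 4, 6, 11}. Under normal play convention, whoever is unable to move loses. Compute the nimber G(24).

n :  0  1  2  3  4  5  6  7  8  9 10 11 12 13 14 15 16 17 18 19 20 21 22 23 24
G :  0  1  0  1  2  0  1  0  1  2  0  1  0  1  2  0  1  0  1  2  0  1  0  1  2

2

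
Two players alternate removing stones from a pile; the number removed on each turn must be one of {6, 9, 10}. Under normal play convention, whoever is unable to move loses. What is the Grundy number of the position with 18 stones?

n :  0  1  2  3  4  5  6  7  8  9 10 11 12 13 14 15 16 17 18
G :  0  0  0  0  0  0  1  1  1  1  1  1  2  2  2  2  0  0  0

0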